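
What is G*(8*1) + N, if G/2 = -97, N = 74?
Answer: -1478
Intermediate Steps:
G = -194 (G = 2*(-97) = -194)
G*(8*1) + N = -1552 + 74 = -1478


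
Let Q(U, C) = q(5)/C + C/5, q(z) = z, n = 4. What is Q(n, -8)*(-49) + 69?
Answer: 7121/40 ≈ 178.02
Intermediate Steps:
Q(U, C) = 5/C + C/5
Q(n, -8)*(-49) + 69 = (5/(-8) + (⅕)*(-8))*(-49) + 69 = (5*(-⅛) - 8/5)*(-49) + 69 = (-5/8 - 8/5)*(-49) + 69 = -89/40*(-49) + 69 = 4361/40 + 69 = 7121/40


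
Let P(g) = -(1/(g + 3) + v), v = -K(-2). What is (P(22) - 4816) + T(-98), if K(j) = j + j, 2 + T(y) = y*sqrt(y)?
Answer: -120551/25 - 686*I*sqrt(2) ≈ -4822.0 - 970.15*I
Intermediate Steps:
T(y) = -2 + y**(3/2) (T(y) = -2 + y*sqrt(y) = -2 + y**(3/2))
K(j) = 2*j
v = 4 (v = -2*(-2) = -1*(-4) = 4)
P(g) = -4 - 1/(3 + g) (P(g) = -(1/(g + 3) + 4) = -(1/(3 + g) + 4) = -(4 + 1/(3 + g)) = -4 - 1/(3 + g))
(P(22) - 4816) + T(-98) = ((-13 - 4*22)/(3 + 22) - 4816) + (-2 + (-98)**(3/2)) = ((-13 - 88)/25 - 4816) + (-2 - 686*I*sqrt(2)) = ((1/25)*(-101) - 4816) + (-2 - 686*I*sqrt(2)) = (-101/25 - 4816) + (-2 - 686*I*sqrt(2)) = -120501/25 + (-2 - 686*I*sqrt(2)) = -120551/25 - 686*I*sqrt(2)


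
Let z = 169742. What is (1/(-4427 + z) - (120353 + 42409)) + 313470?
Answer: 24914293021/165315 ≈ 1.5071e+5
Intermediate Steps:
(1/(-4427 + z) - (120353 + 42409)) + 313470 = (1/(-4427 + 169742) - (120353 + 42409)) + 313470 = (1/165315 - 1*162762) + 313470 = (1/165315 - 162762) + 313470 = -26907000029/165315 + 313470 = 24914293021/165315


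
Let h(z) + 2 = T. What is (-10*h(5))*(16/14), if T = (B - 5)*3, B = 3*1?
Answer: 640/7 ≈ 91.429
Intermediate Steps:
B = 3
T = -6 (T = (3 - 5)*3 = -2*3 = -6)
h(z) = -8 (h(z) = -2 - 6 = -8)
(-10*h(5))*(16/14) = (-10*(-8))*(16/14) = 80*(16*(1/14)) = 80*(8/7) = 640/7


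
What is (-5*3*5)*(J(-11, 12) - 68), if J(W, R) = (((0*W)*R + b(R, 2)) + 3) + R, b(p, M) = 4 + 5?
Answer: 3300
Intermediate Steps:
b(p, M) = 9
J(W, R) = 12 + R (J(W, R) = (((0*W)*R + 9) + 3) + R = ((0*R + 9) + 3) + R = ((0 + 9) + 3) + R = (9 + 3) + R = 12 + R)
(-5*3*5)*(J(-11, 12) - 68) = (-5*3*5)*((12 + 12) - 68) = (-15*5)*(24 - 68) = -75*(-44) = 3300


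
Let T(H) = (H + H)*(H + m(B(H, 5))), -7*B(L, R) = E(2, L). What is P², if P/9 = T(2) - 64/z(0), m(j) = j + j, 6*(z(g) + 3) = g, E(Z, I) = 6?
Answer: 2005056/49 ≈ 40920.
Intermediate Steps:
z(g) = -3 + g/6
B(L, R) = -6/7 (B(L, R) = -⅐*6 = -6/7)
m(j) = 2*j
T(H) = 2*H*(-12/7 + H) (T(H) = (H + H)*(H + 2*(-6/7)) = (2*H)*(H - 12/7) = (2*H)*(-12/7 + H) = 2*H*(-12/7 + H))
P = 1416/7 (P = 9*((2/7)*2*(-12 + 7*2) - 64/(-3 + (⅙)*0)) = 9*((2/7)*2*(-12 + 14) - 64/(-3 + 0)) = 9*((2/7)*2*2 - 64/(-3)) = 9*(8/7 - 64*(-1)/3) = 9*(8/7 - 1*(-64/3)) = 9*(8/7 + 64/3) = 9*(472/21) = 1416/7 ≈ 202.29)
P² = (1416/7)² = 2005056/49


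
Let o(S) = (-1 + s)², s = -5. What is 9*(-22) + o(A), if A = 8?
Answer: -162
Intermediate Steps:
o(S) = 36 (o(S) = (-1 - 5)² = (-6)² = 36)
9*(-22) + o(A) = 9*(-22) + 36 = -198 + 36 = -162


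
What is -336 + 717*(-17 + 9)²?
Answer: 45552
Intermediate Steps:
-336 + 717*(-17 + 9)² = -336 + 717*(-8)² = -336 + 717*64 = -336 + 45888 = 45552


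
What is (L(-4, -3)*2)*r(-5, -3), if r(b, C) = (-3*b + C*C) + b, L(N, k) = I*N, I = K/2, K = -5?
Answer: 380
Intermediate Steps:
I = -5/2 ≈ -2.5000
L(N, k) = -5*N/2
r(b, C) = C**2 - 2*b (r(b, C) = (-3*b + C**2) + b = (C**2 - 3*b) + b = C**2 - 2*b)
(L(-4, -3)*2)*r(-5, -3) = (-5/2*(-4)*2)*((-3)**2 - 2*(-5)) = (10*2)*(9 + 10) = 20*19 = 380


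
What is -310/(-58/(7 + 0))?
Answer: 1085/29 ≈ 37.414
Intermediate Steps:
-310/(-58/(7 + 0)) = -310/(-58/7) = -310*(-7/58) = 1085/29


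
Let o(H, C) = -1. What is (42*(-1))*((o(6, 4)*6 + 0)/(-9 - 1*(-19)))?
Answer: 126/5 ≈ 25.200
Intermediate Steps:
(42*(-1))*((o(6, 4)*6 + 0)/(-9 - 1*(-19))) = (42*(-1))*((-1*6 + 0)/(-9 - 1*(-19))) = -42*(-6 + 0)/(-9 + 19) = -(-252)/10 = -42*(-3/5) = 126/5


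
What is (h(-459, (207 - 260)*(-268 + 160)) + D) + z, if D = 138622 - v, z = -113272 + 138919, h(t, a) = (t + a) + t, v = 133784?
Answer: 35291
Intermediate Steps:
h(t, a) = a + 2*t (h(t, a) = (a + t) + t = a + 2*t)
z = 25647
D = 4838 (D = 138622 - 1*133784 = 138622 - 133784 = 4838)
(h(-459, (207 - 260)*(-268 + 160)) + D) + z = (((207 - 260)*(-268 + 160) + 2*(-459)) + 4838) + 25647 = ((-53*(-108) - 918) + 4838) + 25647 = ((5724 - 918) + 4838) + 25647 = (4806 + 4838) + 25647 = 9644 + 25647 = 35291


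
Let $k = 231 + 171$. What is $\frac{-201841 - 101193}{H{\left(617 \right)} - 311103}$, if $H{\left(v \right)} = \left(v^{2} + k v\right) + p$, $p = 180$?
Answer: $- \frac{151517}{158900} \approx -0.95354$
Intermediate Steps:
$k = 402$
$H{\left(v \right)} = 180 + v^{2} + 402 v$ ($H{\left(v \right)} = \left(v^{2} + 402 v\right) + 180 = 180 + v^{2} + 402 v$)
$\frac{-201841 - 101193}{H{\left(617 \right)} - 311103} = \frac{-201841 - 101193}{\left(180 + 617^{2} + 402 \cdot 617\right) - 311103} = - \frac{303034}{\left(180 + 380689 + 248034\right) - 311103} = - \frac{303034}{628903 - 311103} = - \frac{303034}{317800} = \left(-303034\right) \frac{1}{317800} = - \frac{151517}{158900}$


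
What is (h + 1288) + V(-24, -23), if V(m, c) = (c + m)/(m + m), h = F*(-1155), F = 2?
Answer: -49009/48 ≈ -1021.0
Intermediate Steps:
h = -2310 (h = 2*(-1155) = -2310)
V(m, c) = (c + m)/(2*m) (V(m, c) = (c + m)/((2*m)) = (c + m)*(1/(2*m)) = (c + m)/(2*m))
(h + 1288) + V(-24, -23) = (-2310 + 1288) + (½)*(-23 - 24)/(-24) = -1022 + (½)*(-1/24)*(-47) = -1022 + 47/48 = -49009/48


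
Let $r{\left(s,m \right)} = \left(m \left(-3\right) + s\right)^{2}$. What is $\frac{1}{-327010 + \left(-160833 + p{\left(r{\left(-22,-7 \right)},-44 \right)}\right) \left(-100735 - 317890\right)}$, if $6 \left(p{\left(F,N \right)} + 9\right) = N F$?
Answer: $\frac{3}{202005675470} \approx 1.4851 \cdot 10^{-11}$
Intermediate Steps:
$r{\left(s,m \right)} = \left(s - 3 m\right)^{2}$ ($r{\left(s,m \right)} = \left(- 3 m + s\right)^{2} = \left(s - 3 m\right)^{2}$)
$p{\left(F,N \right)} = -9 + \frac{F N}{6}$ ($p{\left(F,N \right)} = -9 + \frac{N F}{6} = -9 + \frac{F N}{6}$)
$\frac{1}{-327010 + \left(-160833 + p{\left(r{\left(-22,-7 \right)},-44 \right)}\right) \left(-100735 - 317890\right)} = \frac{1}{-327010 + \left(-160833 - \left(9 - \frac{1}{6} \left(\left(-1\right) \left(-22\right) + 3 \left(-7\right)\right)^{2} \left(-44\right)\right)\right) \left(-100735 - 317890\right)} = \frac{1}{-327010 + \left(-160833 - \left(9 - \frac{1}{6} \left(22 - 21\right)^{2} \left(-44\right)\right)\right) \left(-418625\right)} = \frac{1}{-327010 + \left(-160833 - \left(9 - \frac{1}{6} \cdot 1^{2} \left(-44\right)\right)\right) \left(-418625\right)} = \frac{1}{-327010 + \left(-160833 - \left(9 - - \frac{22}{3}\right)\right) \left(-418625\right)} = \frac{1}{-327010 + \left(-160833 - \frac{49}{3}\right) \left(-418625\right)} = \frac{1}{-327010 - - \frac{202006656500}{3}} = \frac{1}{-327010 + \frac{202006656500}{3}} = \frac{1}{\frac{202005675470}{3}} = \frac{3}{202005675470}$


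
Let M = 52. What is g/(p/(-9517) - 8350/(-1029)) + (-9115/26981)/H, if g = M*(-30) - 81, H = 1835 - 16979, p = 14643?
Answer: -6566328853771752587/26313572207215992 ≈ -249.54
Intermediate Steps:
H = -15144
g = -1641 (g = 52*(-30) - 81 = -1560 - 81 = -1641)
g/(p/(-9517) - 8350/(-1029)) + (-9115/26981)/H = -1641/(14643/(-9517) - 8350/(-1029)) - 9115/26981/(-15144) = -1641/(14643*(-1/9517) - 8350*(-1/1029)) - 9115*1/26981*(-1/15144) = -1641/(-14643/9517 + 8350/1029) - 9115/26981*(-1/15144) = -1641/64399303/9792993 + 9115/408600264 = -1641*9792993/64399303 + 9115/408600264 = -16070301513/64399303 + 9115/408600264 = -6566328853771752587/26313572207215992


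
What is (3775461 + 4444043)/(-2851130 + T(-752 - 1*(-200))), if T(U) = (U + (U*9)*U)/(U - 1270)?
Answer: -3743984072/1299375161 ≈ -2.8814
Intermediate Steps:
T(U) = (U + 9*U²)/(-1270 + U) (T(U) = (U + (9*U)*U)/(-1270 + U) = (U + 9*U²)/(-1270 + U))
(3775461 + 4444043)/(-2851130 + T(-752 - 1*(-200))) = (3775461 + 4444043)/(-2851130 + (-752 - 1*(-200))*(1 + 9*(-752 - 1*(-200)))/(-1270 + (-752 - 1*(-200)))) = 8219504/(-2851130 + (-752 + 200)*(1 + 9*(-752 + 200))/(-1270 + (-752 + 200))) = 8219504/(-2851130 - 552*(1 + 9*(-552))/(-1270 - 552)) = 8219504/(-2851130 - 552*(1 - 4968)/(-1822)) = 8219504/(-2851130 - 552*(-1/1822)*(-4967)) = 8219504/(-2851130 - 1370892/911) = 8219504/(-2598750322/911) = 8219504*(-911/2598750322) = -3743984072/1299375161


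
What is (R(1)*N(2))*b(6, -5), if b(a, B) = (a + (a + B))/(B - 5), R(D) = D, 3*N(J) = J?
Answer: -7/15 ≈ -0.46667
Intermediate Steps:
N(J) = J/3
b(a, B) = (B + 2*a)/(-5 + B) (b(a, B) = (a + (B + a))/(-5 + B) = (B + 2*a)/(-5 + B))
(R(1)*N(2))*b(6, -5) = (1*((⅓)*2))*((-5 + 2*6)/(-5 - 5)) = (1*(⅔))*((-5 + 12)/(-10)) = 2*(-⅒*7)/3 = (⅔)*(-7/10) = -7/15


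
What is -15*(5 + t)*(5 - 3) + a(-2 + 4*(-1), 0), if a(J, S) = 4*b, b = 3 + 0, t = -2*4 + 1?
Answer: 72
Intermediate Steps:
t = -7 (t = -8 + 1 = -7)
b = 3
a(J, S) = 12 (a(J, S) = 4*3 = 12)
-15*(5 + t)*(5 - 3) + a(-2 + 4*(-1), 0) = -15*(5 - 7)*(5 - 3) + 12 = -(-30)*2 + 12 = -15*(-4) + 12 = 60 + 12 = 72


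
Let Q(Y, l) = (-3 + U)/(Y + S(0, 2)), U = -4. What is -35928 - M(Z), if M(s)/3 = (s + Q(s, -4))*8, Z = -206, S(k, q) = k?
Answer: -3191436/103 ≈ -30985.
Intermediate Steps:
Q(Y, l) = -7/Y (Q(Y, l) = (-3 - 4)/(Y + 0) = -7/Y)
M(s) = -168/s + 24*s (M(s) = 3*((s - 7/s)*8) = 3*(-56/s + 8*s) = -168/s + 24*s)
-35928 - M(Z) = -35928 - (-168/(-206) + 24*(-206)) = -35928 - (-168*(-1/206) - 4944) = -35928 - (84/103 - 4944) = -35928 - 1*(-509148/103) = -35928 + 509148/103 = -3191436/103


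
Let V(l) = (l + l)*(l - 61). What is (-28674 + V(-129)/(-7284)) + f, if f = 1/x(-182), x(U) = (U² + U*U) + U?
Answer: -1150156404791/40102062 ≈ -28681.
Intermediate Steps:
V(l) = 2*l*(-61 + l) (V(l) = (2*l)*(-61 + l) = 2*l*(-61 + l))
x(U) = U + 2*U² (x(U) = (U² + U²) + U = 2*U² + U = U + 2*U²)
f = 1/66066 (f = 1/(-182*(1 + 2*(-182))) = 1/(-182*(1 - 364)) = 1/(-182*(-363)) = 1/66066 ≈ 1.5136e-5)
(-28674 + V(-129)/(-7284)) + f = (-28674 + (2*(-129)*(-61 - 129))/(-7284)) + 1/66066 = (-28674 + (2*(-129)*(-190))*(-1/7284)) + 1/66066 = (-28674 + 49020*(-1/7284)) + 1/66066 = (-28674 - 4085/607) + 1/66066 = -17409203/607 + 1/66066 = -1150156404791/40102062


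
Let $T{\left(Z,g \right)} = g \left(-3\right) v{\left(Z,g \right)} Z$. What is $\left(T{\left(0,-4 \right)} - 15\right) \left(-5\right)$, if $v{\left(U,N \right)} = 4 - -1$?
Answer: $75$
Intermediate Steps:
$v{\left(U,N \right)} = 5$ ($v{\left(U,N \right)} = 4 + 1 = 5$)
$T{\left(Z,g \right)} = - 15 Z g$ ($T{\left(Z,g \right)} = g \left(-3\right) 5 Z = - 3 g 5 Z = - 15 g Z = - 15 Z g$)
$\left(T{\left(0,-4 \right)} - 15\right) \left(-5\right) = \left(\left(-15\right) 0 \left(-4\right) - 15\right) \left(-5\right) = \left(0 - 15\right) \left(-5\right) = \left(-15\right) \left(-5\right) = 75$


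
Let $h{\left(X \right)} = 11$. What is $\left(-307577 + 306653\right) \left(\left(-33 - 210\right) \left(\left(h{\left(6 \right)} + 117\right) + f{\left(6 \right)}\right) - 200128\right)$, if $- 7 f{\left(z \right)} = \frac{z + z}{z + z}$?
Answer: $213626292$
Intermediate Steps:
$f{\left(z \right)} = - \frac{1}{7}$ ($f{\left(z \right)} = - \frac{\left(z + z\right) \frac{1}{z + z}}{7} = - \frac{2 z \frac{1}{2 z}}{7} = \left(- \frac{1}{7}\right) 1 = - \frac{1}{7}$)
$\left(-307577 + 306653\right) \left(\left(-33 - 210\right) \left(\left(h{\left(6 \right)} + 117\right) + f{\left(6 \right)}\right) - 200128\right) = \left(-307577 + 306653\right) \left(\left(-33 - 210\right) \left(\left(11 + 117\right) - \frac{1}{7}\right) - 200128\right) = - 924 \left(- 243 \left(128 - \frac{1}{7}\right) - 200128\right) = - 924 \left(\left(-243\right) \frac{895}{7} - 200128\right) = - 924 \left(- \frac{217485}{7} - 200128\right) = \left(-924\right) \left(- \frac{1618381}{7}\right) = 213626292$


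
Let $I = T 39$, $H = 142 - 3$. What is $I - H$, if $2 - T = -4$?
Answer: $95$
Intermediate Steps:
$T = 6$ ($T = 2 - -4 = 2 + 4 = 6$)
$H = 139$
$I = 234$ ($I = 6 \cdot 39 = 234$)
$I - H = 234 - 139 = 95$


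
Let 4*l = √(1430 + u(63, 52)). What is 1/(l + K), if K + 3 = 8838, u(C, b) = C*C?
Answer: 141360/1248910201 - 4*√5399/1248910201 ≈ 0.00011295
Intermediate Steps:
u(C, b) = C²
K = 8835 (K = -3 + 8838 = 8835)
l = √5399/4 (l = √(1430 + 63²)/4 = √(1430 + 3969)/4 = √5399/4 ≈ 18.369)
1/(l + K) = 1/(√5399/4 + 8835) = 1/(8835 + √5399/4)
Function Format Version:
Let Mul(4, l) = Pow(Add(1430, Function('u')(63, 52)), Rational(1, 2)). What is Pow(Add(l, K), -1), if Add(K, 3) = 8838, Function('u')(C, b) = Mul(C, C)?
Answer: Add(Rational(141360, 1248910201), Mul(Rational(-4, 1248910201), Pow(5399, Rational(1, 2)))) ≈ 0.00011295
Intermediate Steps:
Function('u')(C, b) = Pow(C, 2)
K = 8835 (K = Add(-3, 8838) = 8835)
l = Mul(Rational(1, 4), Pow(5399, Rational(1, 2))) (l = Mul(Rational(1, 4), Pow(Add(1430, Pow(63, 2)), Rational(1, 2))) = Mul(Rational(1, 4), Pow(Add(1430, 3969), Rational(1, 2))) = Mul(Rational(1, 4), Pow(5399, Rational(1, 2))) ≈ 18.369)
Pow(Add(l, K), -1) = Pow(Add(Mul(Rational(1, 4), Pow(5399, Rational(1, 2))), 8835), -1) = Pow(Add(8835, Mul(Rational(1, 4), Pow(5399, Rational(1, 2)))), -1)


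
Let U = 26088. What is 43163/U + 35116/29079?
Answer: 723747695/252870984 ≈ 2.8621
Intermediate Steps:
43163/U + 35116/29079 = 43163/26088 + 35116/29079 = 723747695/252870984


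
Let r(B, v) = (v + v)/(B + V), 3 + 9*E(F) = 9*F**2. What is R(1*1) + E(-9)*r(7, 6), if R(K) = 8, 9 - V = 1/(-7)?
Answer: 7680/113 ≈ 67.965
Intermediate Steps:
E(F) = -1/3 + F**2 (E(F) = -1/3 + (9*F**2)/9 = -1/3 + F**2)
V = 64/7 (V = 9 - 1/(-7) = 9 - 1*(-1/7) = 9 + 1/7 = 64/7 ≈ 9.1429)
r(B, v) = 2*v/(64/7 + B) (r(B, v) = (v + v)/(B + 64/7) = (2*v)/(64/7 + B) = 2*v/(64/7 + B))
R(1*1) + E(-9)*r(7, 6) = 8 + (-1/3 + (-9)**2)*(14*6/(64 + 7*7)) = 8 + (-1/3 + 81)*(14*6/(64 + 49)) = 8 + 242*(14*6/113)/3 = 8 + 242*(14*6*(1/113))/3 = 8 + (242/3)*(84/113) = 8 + 6776/113 = 7680/113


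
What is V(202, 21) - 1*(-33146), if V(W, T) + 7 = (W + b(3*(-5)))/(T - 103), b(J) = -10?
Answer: 1358603/41 ≈ 33137.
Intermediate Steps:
V(W, T) = -7 + (-10 + W)/(-103 + T) (V(W, T) = -7 + (W - 10)/(T - 103) = -7 + (-10 + W)/(-103 + T))
V(202, 21) - 1*(-33146) = (711 + 202 - 7*21)/(-103 + 21) - 1*(-33146) = (711 + 202 - 147)/(-82) + 33146 = -1/82*766 + 33146 = -383/41 + 33146 = 1358603/41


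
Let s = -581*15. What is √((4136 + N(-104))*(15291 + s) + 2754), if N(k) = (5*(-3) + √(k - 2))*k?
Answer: √(37459650 - 683904*I*√106) ≈ 6147.2 - 572.72*I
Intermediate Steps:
s = -8715
N(k) = k*(-15 + √(-2 + k)) (N(k) = (-15 + √(-2 + k))*k = k*(-15 + √(-2 + k)))
√((4136 + N(-104))*(15291 + s) + 2754) = √((4136 - 104*(-15 + √(-2 - 104)))*(15291 - 8715) + 2754) = √((4136 - 104*(-15 + √(-106)))*6576 + 2754) = √((4136 - 104*(-15 + I*√106))*6576 + 2754) = √((4136 + (1560 - 104*I*√106))*6576 + 2754) = √((5696 - 104*I*√106)*6576 + 2754) = √((37456896 - 683904*I*√106) + 2754) = √(37459650 - 683904*I*√106)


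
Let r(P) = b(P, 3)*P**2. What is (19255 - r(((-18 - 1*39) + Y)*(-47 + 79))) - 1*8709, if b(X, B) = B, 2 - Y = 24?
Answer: -19161806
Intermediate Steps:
Y = -22 (Y = 2 - 1*24 = 2 - 24 = -22)
r(P) = 3*P**2
(19255 - r(((-18 - 1*39) + Y)*(-47 + 79))) - 1*8709 = (19255 - 3*(((-18 - 1*39) - 22)*(-47 + 79))**2) - 1*8709 = (19255 - 3*(((-18 - 39) - 22)*32)**2) - 8709 = (19255 - 3*((-57 - 22)*32)**2) - 8709 = (19255 - 3*(-79*32)**2) - 8709 = (19255 - 3*(-2528)**2) - 8709 = (19255 - 3*6390784) - 8709 = (19255 - 1*19172352) - 8709 = (19255 - 19172352) - 8709 = -19153097 - 8709 = -19161806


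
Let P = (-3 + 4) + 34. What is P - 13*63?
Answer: -784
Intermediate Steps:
P = 35 (P = 1 + 34 = 35)
P - 13*63 = 35 - 13*63 = 35 - 819 = -784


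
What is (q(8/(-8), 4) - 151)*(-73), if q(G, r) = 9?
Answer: 10366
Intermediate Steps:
(q(8/(-8), 4) - 151)*(-73) = (9 - 151)*(-73) = -142*(-73) = 10366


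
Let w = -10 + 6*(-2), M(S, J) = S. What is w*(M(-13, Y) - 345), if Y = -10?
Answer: 7876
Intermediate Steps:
w = -22 (w = -10 - 12 = -22)
w*(M(-13, Y) - 345) = -22*(-13 - 345) = -22*(-358) = 7876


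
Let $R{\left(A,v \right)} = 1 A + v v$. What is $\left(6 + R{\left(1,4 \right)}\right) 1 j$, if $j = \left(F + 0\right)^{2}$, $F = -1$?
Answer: $23$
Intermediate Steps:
$R{\left(A,v \right)} = A + v^{2}$
$j = 1$ ($j = \left(-1 + 0\right)^{2} = \left(-1\right)^{2} = 1$)
$\left(6 + R{\left(1,4 \right)}\right) 1 j = \left(6 + \left(1 + 4^{2}\right)\right) 1 \cdot 1 = \left(6 + \left(1 + 16\right)\right) 1 \cdot 1 = \left(6 + 17\right) 1 \cdot 1 = 23 \cdot 1 \cdot 1 = 23 \cdot 1 = 23$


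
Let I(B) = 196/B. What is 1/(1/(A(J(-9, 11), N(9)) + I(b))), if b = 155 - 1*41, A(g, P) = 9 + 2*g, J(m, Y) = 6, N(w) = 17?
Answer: 1295/57 ≈ 22.719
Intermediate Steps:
b = 114 (b = 155 - 41 = 114)
1/(1/(A(J(-9, 11), N(9)) + I(b))) = 1/(1/((9 + 2*6) + 196/114)) = 1/(1/((9 + 12) + 196*(1/114))) = 1/(1/(21 + 98/57)) = 1/(1/(1295/57)) = 1/(57/1295) = 1295/57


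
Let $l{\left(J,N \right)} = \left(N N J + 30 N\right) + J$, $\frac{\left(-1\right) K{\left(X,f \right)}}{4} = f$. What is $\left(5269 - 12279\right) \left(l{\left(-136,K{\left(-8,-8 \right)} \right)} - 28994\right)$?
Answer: $1173712340$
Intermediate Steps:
$K{\left(X,f \right)} = - 4 f$
$l{\left(J,N \right)} = J + 30 N + J N^{2}$ ($l{\left(J,N \right)} = \left(N^{2} J + 30 N\right) + J = \left(J N^{2} + 30 N\right) + J = \left(30 N + J N^{2}\right) + J = J + 30 N + J N^{2}$)
$\left(5269 - 12279\right) \left(l{\left(-136,K{\left(-8,-8 \right)} \right)} - 28994\right) = \left(5269 - 12279\right) \left(\left(-136 + 30 \left(\left(-4\right) \left(-8\right)\right) - 136 \left(\left(-4\right) \left(-8\right)\right)^{2}\right) - 28994\right) = - 7010 \left(\left(-136 + 30 \cdot 32 - 136 \cdot 32^{2}\right) - 28994\right) = - 7010 \left(\left(-136 + 960 - 139264\right) - 28994\right) = - 7010 \left(-138440 - 28994\right) = \left(-7010\right) \left(-167434\right) = 1173712340$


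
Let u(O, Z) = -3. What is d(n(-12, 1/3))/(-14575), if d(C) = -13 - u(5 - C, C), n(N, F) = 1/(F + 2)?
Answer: 2/2915 ≈ 0.00068611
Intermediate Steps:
n(N, F) = 1/(2 + F)
d(C) = -10 (d(C) = -13 - 1*(-3) = -13 + 3 = -10)
d(n(-12, 1/3))/(-14575) = -10/(-14575) = -10*(-1/14575) = 2/2915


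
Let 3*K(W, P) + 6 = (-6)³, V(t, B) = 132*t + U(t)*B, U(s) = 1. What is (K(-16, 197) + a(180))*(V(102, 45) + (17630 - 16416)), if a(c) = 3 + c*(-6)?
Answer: -16946173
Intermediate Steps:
V(t, B) = B + 132*t (V(t, B) = 132*t + 1*B = 132*t + B = B + 132*t)
K(W, P) = -74 (K(W, P) = -2 + (⅓)*(-6)³ = -2 + (⅓)*(-216) = -2 - 72 = -74)
a(c) = 3 - 6*c
(K(-16, 197) + a(180))*(V(102, 45) + (17630 - 16416)) = (-74 + (3 - 6*180))*((45 + 132*102) + (17630 - 16416)) = (-74 + (3 - 1080))*((45 + 13464) + 1214) = (-74 - 1077)*(13509 + 1214) = -1151*14723 = -16946173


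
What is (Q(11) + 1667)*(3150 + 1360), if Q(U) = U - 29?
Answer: 7436990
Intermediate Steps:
Q(U) = -29 + U
(Q(11) + 1667)*(3150 + 1360) = ((-29 + 11) + 1667)*(3150 + 1360) = (-18 + 1667)*4510 = 1649*4510 = 7436990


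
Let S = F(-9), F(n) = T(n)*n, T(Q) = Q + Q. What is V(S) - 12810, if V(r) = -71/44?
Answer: -563711/44 ≈ -12812.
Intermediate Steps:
T(Q) = 2*Q
F(n) = 2*n**2 (F(n) = (2*n)*n = 2*n**2)
S = 162 (S = 2*(-9)**2 = 2*81 = 162)
V(r) = -71/44 (V(r) = -71*1/44 = -71/44)
V(S) - 12810 = -71/44 - 12810 = -563711/44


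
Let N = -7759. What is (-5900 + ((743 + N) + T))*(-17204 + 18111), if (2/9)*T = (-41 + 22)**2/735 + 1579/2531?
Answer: -7261474321852/620095 ≈ -1.1710e+7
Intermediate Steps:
T = 3111384/620095 (T = 9*((-41 + 22)**2/735 + 1579/2531)/2 = 9*((-19)**2*(1/735) + 1579*(1/2531))/2 = 9*(361*(1/735) + 1579/2531)/2 = 9*(361/735 + 1579/2531)/2 = (9/2)*(2074256/1860285) = 3111384/620095 ≈ 5.0176)
(-5900 + ((743 + N) + T))*(-17204 + 18111) = (-5900 + ((743 - 7759) + 3111384/620095))*(-17204 + 18111) = (-5900 + (-7016 + 3111384/620095))*907 = (-5900 - 4347475136/620095)*907 = -8006035636/620095*907 = -7261474321852/620095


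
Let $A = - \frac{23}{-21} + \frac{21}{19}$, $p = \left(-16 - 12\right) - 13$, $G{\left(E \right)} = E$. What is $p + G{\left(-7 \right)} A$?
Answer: $- \frac{3215}{57} \approx -56.404$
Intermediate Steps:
$p = -41$ ($p = -28 - 13 = -41$)
$A = \frac{878}{399}$ ($A = \left(-23\right) \left(- \frac{1}{21}\right) + 21 \cdot \frac{1}{19} = \frac{23}{21} + \frac{21}{19} = \frac{878}{399} \approx 2.2005$)
$p + G{\left(-7 \right)} A = -41 - \frac{878}{57} = - \frac{3215}{57}$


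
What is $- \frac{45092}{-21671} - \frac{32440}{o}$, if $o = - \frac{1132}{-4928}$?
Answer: $- \frac{866092158644}{6132893} \approx -1.4122 \cdot 10^{5}$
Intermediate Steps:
$o = \frac{283}{1232}$ ($o = \left(-1132\right) \left(- \frac{1}{4928}\right) = \frac{283}{1232} \approx 0.22971$)
$- \frac{45092}{-21671} - \frac{32440}{o} = - \frac{45092}{-21671} - \frac{32440}{\frac{283}{1232}} = \left(-45092\right) \left(- \frac{1}{21671}\right) - \frac{39966080}{283} = \frac{45092}{21671} - \frac{39966080}{283} = - \frac{866092158644}{6132893}$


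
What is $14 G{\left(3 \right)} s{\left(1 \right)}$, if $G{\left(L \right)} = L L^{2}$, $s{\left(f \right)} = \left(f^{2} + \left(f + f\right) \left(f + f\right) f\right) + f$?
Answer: $2268$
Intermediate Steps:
$s{\left(f \right)} = f + f^{2} + 4 f^{3}$ ($s{\left(f \right)} = \left(f^{2} + 2 f 2 f f\right) + f = \left(f^{2} + 4 f^{2} f\right) + f = \left(f^{2} + 4 f^{3}\right) + f = f + f^{2} + 4 f^{3}$)
$G{\left(L \right)} = L^{3}$
$14 G{\left(3 \right)} s{\left(1 \right)} = 14 \cdot 3^{3} \cdot 1 \left(1 + 1 + 4 \cdot 1^{2}\right) = 14 \cdot 27 \cdot 1 \left(1 + 1 + 4 \cdot 1\right) = 378 \cdot 1 \left(1 + 1 + 4\right) = 378 \cdot 1 \cdot 6 = 378 \cdot 6 = 2268$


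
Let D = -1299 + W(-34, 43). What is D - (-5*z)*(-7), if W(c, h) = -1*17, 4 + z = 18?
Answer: -1806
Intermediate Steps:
z = 14 (z = -4 + 18 = 14)
W(c, h) = -17
D = -1316 (D = -1299 - 17 = -1316)
D - (-5*z)*(-7) = -1316 - (-5*14)*(-7) = -1316 - (-70)*(-7) = -1316 - 1*490 = -1316 - 490 = -1806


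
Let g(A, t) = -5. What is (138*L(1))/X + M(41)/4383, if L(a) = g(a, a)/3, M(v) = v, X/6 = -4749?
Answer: 120908/6938289 ≈ 0.017426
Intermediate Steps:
X = -28494 (X = 6*(-4749) = -28494)
L(a) = -5/3
(138*L(1))/X + M(41)/4383 = (138*(-5/3))/(-28494) + 41/4383 = -230*(-1/28494) + 41*(1/4383) = 115/14247 + 41/4383 = 120908/6938289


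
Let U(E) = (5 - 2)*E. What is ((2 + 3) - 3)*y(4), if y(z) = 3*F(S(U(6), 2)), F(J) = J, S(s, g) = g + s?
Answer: 120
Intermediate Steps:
U(E) = 3*E
y(z) = 60 (y(z) = 3*(2 + 3*6) = 3*(2 + 18) = 3*20 = 60)
((2 + 3) - 3)*y(4) = ((2 + 3) - 3)*60 = (5 - 3)*60 = 2*60 = 120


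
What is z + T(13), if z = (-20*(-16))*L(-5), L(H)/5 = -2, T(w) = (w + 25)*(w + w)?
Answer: -2212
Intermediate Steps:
T(w) = 2*w*(25 + w) (T(w) = (25 + w)*(2*w) = 2*w*(25 + w))
L(H) = -10 (L(H) = 5*(-2) = -10)
z = -3200 (z = -20*(-16)*(-10) = 320*(-10) = -3200)
z + T(13) = -3200 + 2*13*(25 + 13) = -3200 + 2*13*38 = -3200 + 988 = -2212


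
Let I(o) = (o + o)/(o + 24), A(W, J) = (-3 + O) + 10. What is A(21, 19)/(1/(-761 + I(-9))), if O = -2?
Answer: -3811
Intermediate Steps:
A(W, J) = 5 (A(W, J) = (-3 - 2) + 10 = -5 + 10 = 5)
I(o) = 2*o/(24 + o) (I(o) = (2*o)/(24 + o) = 2*o/(24 + o))
A(21, 19)/(1/(-761 + I(-9))) = 5/(1/(-761 + 2*(-9)/(24 - 9))) = 5/(1/(-761 + 2*(-9)/15)) = 5/(1/(-761 + 2*(-9)*(1/15))) = 5/(1/(-761 - 6/5)) = 5/(1/(-3811/5)) = 5/(-5/3811) = 5*(-3811/5) = -3811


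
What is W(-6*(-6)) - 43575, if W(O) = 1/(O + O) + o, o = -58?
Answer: -3141575/72 ≈ -43633.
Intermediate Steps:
W(O) = -58 + 1/(2*O) (W(O) = 1/(O + O) - 58 = 1/(2*O) - 58 = -58 + 1/(2*O))
W(-6*(-6)) - 43575 = (-58 + 1/(2*((-6*(-6))))) - 43575 = (-58 + (½)/36) - 43575 = (-58 + (½)*(1/36)) - 43575 = (-58 + 1/72) - 43575 = -4175/72 - 43575 = -3141575/72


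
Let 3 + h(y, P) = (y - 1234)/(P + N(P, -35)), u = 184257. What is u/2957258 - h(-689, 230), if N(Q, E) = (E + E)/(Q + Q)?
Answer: 357342543927/31267088834 ≈ 11.429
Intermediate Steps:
N(Q, E) = E/Q (N(Q, E) = (2*E)/((2*Q)) = (2*E)*(1/(2*Q)) = E/Q)
h(y, P) = -3 + (-1234 + y)/(P - 35/P) (h(y, P) = -3 + (y - 1234)/(P - 35/P) = -3 + (-1234 + y)/(P - 35/P))
u/2957258 - h(-689, 230) = 184257/2957258 - (105 - 1*230*(1234 - 1*(-689) + 3*230))/(-35 + 230**2) = 184257*(1/2957258) - (105 - 1*230*(1234 + 689 + 690))/(-35 + 52900) = 184257/2957258 - (105 - 1*230*2613)/52865 = 184257/2957258 - (105 - 600990)/52865 = 184257/2957258 - (-600885)/52865 = 184257/2957258 - 1*(-120177/10573) = 184257/2957258 + 120177/10573 = 357342543927/31267088834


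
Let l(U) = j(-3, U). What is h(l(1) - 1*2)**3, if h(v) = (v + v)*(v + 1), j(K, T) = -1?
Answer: 1728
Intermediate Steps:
l(U) = -1
h(v) = 2*v*(1 + v) (h(v) = (2*v)*(1 + v) = 2*v*(1 + v))
h(l(1) - 1*2)**3 = (2*(-1 - 1*2)*(1 + (-1 - 1*2)))**3 = (2*(-1 - 2)*(1 + (-1 - 2)))**3 = (2*(-3)*(1 - 3))**3 = (2*(-3)*(-2))**3 = 12**3 = 1728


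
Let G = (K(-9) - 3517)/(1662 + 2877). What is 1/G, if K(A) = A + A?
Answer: -4539/3535 ≈ -1.2840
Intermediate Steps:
K(A) = 2*A
G = -3535/4539 (G = (2*(-9) - 3517)/(1662 + 2877) = (-18 - 3517)/4539 = -3535*1/4539 = -3535/4539 ≈ -0.77881)
1/G = 1/(-3535/4539) = -4539/3535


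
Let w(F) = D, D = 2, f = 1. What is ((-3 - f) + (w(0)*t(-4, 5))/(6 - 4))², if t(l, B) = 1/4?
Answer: 225/16 ≈ 14.063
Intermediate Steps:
w(F) = 2
t(l, B) = ¼
((-3 - f) + (w(0)*t(-4, 5))/(6 - 4))² = ((-3 - 1*1) + (2*(¼))/(6 - 4))² = ((-3 - 1) + (½)/2)² = (-4 + (½)*(½))² = (-4 + ¼)² = (-15/4)² = 225/16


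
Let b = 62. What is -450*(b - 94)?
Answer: 14400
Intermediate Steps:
-450*(b - 94) = -450*(62 - 94) = -450*(-32) = 14400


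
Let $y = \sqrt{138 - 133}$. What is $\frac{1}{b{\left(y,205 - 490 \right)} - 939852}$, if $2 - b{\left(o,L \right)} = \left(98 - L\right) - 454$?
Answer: $- \frac{1}{939779} \approx -1.0641 \cdot 10^{-6}$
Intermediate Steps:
$y = \sqrt{5} \approx 2.2361$
$b{\left(o,L \right)} = 358 + L$ ($b{\left(o,L \right)} = 2 - \left(\left(98 - L\right) - 454\right) = 2 - \left(-356 - L\right) = 2 + \left(356 + L\right) = 358 + L$)
$\frac{1}{b{\left(y,205 - 490 \right)} - 939852} = \frac{1}{\left(358 + \left(205 - 490\right)\right) - 939852} = \frac{1}{\left(358 - 285\right) - 939852} = \frac{1}{73 - 939852} = \frac{1}{-939779} = - \frac{1}{939779}$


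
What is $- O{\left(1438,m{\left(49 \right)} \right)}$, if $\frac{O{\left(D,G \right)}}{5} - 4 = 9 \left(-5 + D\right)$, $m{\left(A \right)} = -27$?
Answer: $-64505$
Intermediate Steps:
$O{\left(D,G \right)} = -205 + 45 D$ ($O{\left(D,G \right)} = 20 + 5 \cdot 9 \left(-5 + D\right) = 20 + 5 \left(-45 + 9 D\right) = 20 + \left(-225 + 45 D\right) = -205 + 45 D$)
$- O{\left(1438,m{\left(49 \right)} \right)} = - (-205 + 45 \cdot 1438) = - (-205 + 64710) = \left(-1\right) 64505 = -64505$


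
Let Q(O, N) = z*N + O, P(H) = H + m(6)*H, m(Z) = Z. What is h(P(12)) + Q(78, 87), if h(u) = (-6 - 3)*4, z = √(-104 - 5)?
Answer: 42 + 87*I*√109 ≈ 42.0 + 908.31*I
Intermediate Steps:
z = I*√109 (z = √(-109) = I*√109 ≈ 10.44*I)
P(H) = 7*H (P(H) = H + 6*H = 7*H)
Q(O, N) = O + I*N*√109 (Q(O, N) = (I*√109)*N + O = I*N*√109 + O = O + I*N*√109)
h(u) = -36 (h(u) = -9*4 = -36)
h(P(12)) + Q(78, 87) = -36 + (78 + I*87*√109) = -36 + (78 + 87*I*√109) = 42 + 87*I*√109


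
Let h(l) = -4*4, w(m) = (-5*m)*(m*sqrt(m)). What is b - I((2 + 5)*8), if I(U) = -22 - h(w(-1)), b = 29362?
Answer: 29368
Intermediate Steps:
w(m) = -5*m**(5/2) (w(m) = (-5*m)*m**(3/2) = -5*m**(5/2))
h(l) = -16
I(U) = -6 (I(U) = -22 - 1*(-16) = -22 + 16 = -6)
b - I((2 + 5)*8) = 29362 - 1*(-6) = 29362 + 6 = 29368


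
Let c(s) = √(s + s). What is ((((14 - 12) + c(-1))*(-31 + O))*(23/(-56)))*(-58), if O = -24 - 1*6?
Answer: -40687/14 - 40687*I*√2/28 ≈ -2906.2 - 2055.0*I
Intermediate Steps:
O = -30 (O = -24 - 6 = -30)
c(s) = √2*√s (c(s) = √(2*s) = √2*√s)
((((14 - 12) + c(-1))*(-31 + O))*(23/(-56)))*(-58) = ((((14 - 12) + √2*√(-1))*(-31 - 30))*(23/(-56)))*(-58) = (((2 + √2*I)*(-61))*(23*(-1/56)))*(-58) = (((2 + I*√2)*(-61))*(-23/56))*(-58) = ((-122 - 61*I*√2)*(-23/56))*(-58) = (1403/28 + 1403*I*√2/56)*(-58) = -40687/14 - 40687*I*√2/28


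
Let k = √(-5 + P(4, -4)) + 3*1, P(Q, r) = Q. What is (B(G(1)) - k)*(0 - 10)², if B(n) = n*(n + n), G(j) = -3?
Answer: 1500 - 100*I ≈ 1500.0 - 100.0*I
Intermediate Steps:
B(n) = 2*n² (B(n) = n*(2*n) = 2*n²)
k = 3 + I (k = √(-5 + 4) + 3*1 = √(-1) + 3 = I + 3 = 3 + I ≈ 3.0 + 1.0*I)
(B(G(1)) - k)*(0 - 10)² = (2*(-3)² - (3 + I))*(0 - 10)² = (2*9 + (-3 - I))*(-10)² = (18 + (-3 - I))*100 = (15 - I)*100 = 1500 - 100*I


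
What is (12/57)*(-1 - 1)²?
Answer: 16/19 ≈ 0.84210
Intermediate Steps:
(12/57)*(-1 - 1)² = (12*(1/57))*(-2)² = (4/19)*4 = 16/19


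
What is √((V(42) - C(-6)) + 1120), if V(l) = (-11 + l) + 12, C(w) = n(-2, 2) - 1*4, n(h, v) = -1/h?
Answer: √4666/2 ≈ 34.154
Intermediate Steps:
C(w) = -7/2 (C(w) = -1/(-2) - 1*4 = -1*(-½) - 4 = ½ - 4 = -7/2)
V(l) = 1 + l
√((V(42) - C(-6)) + 1120) = √(((1 + 42) - 1*(-7/2)) + 1120) = √((43 + 7/2) + 1120) = √(93/2 + 1120) = √(2333/2) = √4666/2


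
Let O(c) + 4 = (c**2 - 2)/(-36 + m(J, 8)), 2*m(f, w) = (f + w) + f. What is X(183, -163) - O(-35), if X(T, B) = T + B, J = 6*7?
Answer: -983/10 ≈ -98.300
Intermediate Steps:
J = 42
m(f, w) = f + w/2 (m(f, w) = ((f + w) + f)/2 = (w + 2*f)/2 = f + w/2)
O(c) = -21/5 + c**2/10 (O(c) = -4 + (c**2 - 2)/(-36 + (42 + (1/2)*8)) = -4 + (-2 + c**2)/(-36 + (42 + 4)) = -4 + (-2 + c**2)/(-36 + 46) = -4 + (-2 + c**2)/10 = -4 + (-2 + c**2)*(1/10) = -4 + (-1/5 + c**2/10) = -21/5 + c**2/10)
X(T, B) = B + T
X(183, -163) - O(-35) = (-163 + 183) - (-21/5 + (1/10)*(-35)**2) = 20 - (-21/5 + (1/10)*1225) = 20 - (-21/5 + 245/2) = 20 - 1*1183/10 = 20 - 1183/10 = -983/10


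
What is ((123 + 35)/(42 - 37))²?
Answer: 24964/25 ≈ 998.56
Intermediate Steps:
((123 + 35)/(42 - 37))² = (158/5)² = 24964/25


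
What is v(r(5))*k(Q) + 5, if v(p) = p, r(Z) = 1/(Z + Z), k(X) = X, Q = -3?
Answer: 47/10 ≈ 4.7000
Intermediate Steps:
r(Z) = 1/(2*Z)
v(r(5))*k(Q) + 5 = ((½)/5)*(-3) + 5 = ((½)*(⅕))*(-3) + 5 = (⅒)*(-3) + 5 = -3/10 + 5 = 47/10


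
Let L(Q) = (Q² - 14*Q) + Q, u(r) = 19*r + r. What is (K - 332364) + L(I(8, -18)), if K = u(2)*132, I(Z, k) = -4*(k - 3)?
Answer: -321120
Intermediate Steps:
u(r) = 20*r
I(Z, k) = 12 - 4*k (I(Z, k) = -4*(-3 + k) = 12 - 4*k)
L(Q) = Q² - 13*Q
K = 5280 (K = (20*2)*132 = 40*132 = 5280)
(K - 332364) + L(I(8, -18)) = (5280 - 332364) + (12 - 4*(-18))*(-13 + (12 - 4*(-18))) = -327084 + (12 + 72)*(-13 + (12 + 72)) = -327084 + 84*(-13 + 84) = -327084 + 84*71 = -327084 + 5964 = -321120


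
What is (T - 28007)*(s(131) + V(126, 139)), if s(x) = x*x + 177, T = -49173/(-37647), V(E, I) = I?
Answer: -6142177210604/12549 ≈ -4.8946e+8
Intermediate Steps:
T = 16391/12549 (T = -49173*(-1/37647) = 16391/12549 ≈ 1.3062)
s(x) = 177 + x**2 (s(x) = x**2 + 177 = 177 + x**2)
(T - 28007)*(s(131) + V(126, 139)) = (16391/12549 - 28007)*((177 + 131**2) + 139) = -351443452*((177 + 17161) + 139)/12549 = -351443452*(17338 + 139)/12549 = -351443452/12549*17477 = -6142177210604/12549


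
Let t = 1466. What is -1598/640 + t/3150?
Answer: -204773/100800 ≈ -2.0315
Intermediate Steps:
-1598/640 + t/3150 = -1598/640 + 1466/3150 = -1598*1/640 + 1466*(1/3150) = -799/320 + 733/1575 = -204773/100800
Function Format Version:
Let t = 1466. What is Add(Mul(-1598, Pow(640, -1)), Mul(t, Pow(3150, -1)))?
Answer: Rational(-204773, 100800) ≈ -2.0315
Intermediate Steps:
Add(Mul(-1598, Pow(640, -1)), Mul(t, Pow(3150, -1))) = Add(Mul(-1598, Pow(640, -1)), Mul(1466, Pow(3150, -1))) = Add(Mul(-1598, Rational(1, 640)), Mul(1466, Rational(1, 3150))) = Add(Rational(-799, 320), Rational(733, 1575)) = Rational(-204773, 100800)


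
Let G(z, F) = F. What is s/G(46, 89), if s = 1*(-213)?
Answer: -213/89 ≈ -2.3933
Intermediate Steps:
s = -213
s/G(46, 89) = -213/89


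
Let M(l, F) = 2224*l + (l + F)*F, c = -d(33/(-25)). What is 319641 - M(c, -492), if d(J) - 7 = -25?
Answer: 46401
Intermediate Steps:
d(J) = -18 (d(J) = 7 - 25 = -18)
c = 18 (c = -1*(-18) = 18)
M(l, F) = 2224*l + F*(F + l) (M(l, F) = 2224*l + (F + l)*F = 2224*l + F*(F + l))
319641 - M(c, -492) = 319641 - ((-492)² + 2224*18 - 492*18) = 319641 - (242064 + 40032 - 8856) = 319641 - 1*273240 = 319641 - 273240 = 46401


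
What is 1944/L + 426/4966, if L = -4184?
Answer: -491970/1298609 ≈ -0.37884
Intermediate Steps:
1944/L + 426/4966 = 1944/(-4184) + 426/4966 = 1944*(-1/4184) + 426*(1/4966) = -243/523 + 213/2483 = -491970/1298609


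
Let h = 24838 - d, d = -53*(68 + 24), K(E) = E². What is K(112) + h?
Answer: 42258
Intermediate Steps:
d = -4876 (d = -53*92 = -4876)
h = 29714 (h = 24838 - 1*(-4876) = 24838 + 4876 = 29714)
K(112) + h = 112² + 29714 = 12544 + 29714 = 42258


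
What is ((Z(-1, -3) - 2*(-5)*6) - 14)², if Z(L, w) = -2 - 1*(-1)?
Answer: 2025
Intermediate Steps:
Z(L, w) = -1 (Z(L, w) = -2 + 1 = -1)
((Z(-1, -3) - 2*(-5)*6) - 14)² = ((-1 - 2*(-5)*6) - 14)² = ((-1 + 10*6) - 14)² = ((-1 + 60) - 14)² = (59 - 14)² = 45² = 2025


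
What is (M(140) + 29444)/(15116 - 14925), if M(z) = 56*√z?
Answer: 29444/191 + 112*√35/191 ≈ 157.63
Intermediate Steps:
(M(140) + 29444)/(15116 - 14925) = (56*√140 + 29444)/(15116 - 14925) = (56*(2*√35) + 29444)/191 = (112*√35 + 29444)*(1/191) = (29444 + 112*√35)*(1/191) = 29444/191 + 112*√35/191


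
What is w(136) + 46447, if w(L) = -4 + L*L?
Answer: 64939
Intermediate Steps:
w(L) = -4 + L**2
w(136) + 46447 = (-4 + 136**2) + 46447 = (-4 + 18496) + 46447 = 18492 + 46447 = 64939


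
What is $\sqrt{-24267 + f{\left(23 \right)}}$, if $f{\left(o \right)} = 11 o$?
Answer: $i \sqrt{24014} \approx 154.96 i$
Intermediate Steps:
$\sqrt{-24267 + f{\left(23 \right)}} = \sqrt{-24267 + 11 \cdot 23} = \sqrt{-24267 + 253} = \sqrt{-24014} = i \sqrt{24014}$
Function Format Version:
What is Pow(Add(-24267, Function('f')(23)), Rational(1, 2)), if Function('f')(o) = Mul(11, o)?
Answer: Mul(I, Pow(24014, Rational(1, 2))) ≈ Mul(154.96, I)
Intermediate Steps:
Pow(Add(-24267, Function('f')(23)), Rational(1, 2)) = Pow(Add(-24267, Mul(11, 23)), Rational(1, 2)) = Pow(Add(-24267, 253), Rational(1, 2)) = Pow(-24014, Rational(1, 2)) = Mul(I, Pow(24014, Rational(1, 2)))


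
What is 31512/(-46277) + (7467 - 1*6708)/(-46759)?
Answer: -65591037/94081141 ≈ -0.69718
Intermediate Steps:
31512/(-46277) + (7467 - 1*6708)/(-46759) = 31512*(-1/46277) + (7467 - 6708)*(-1/46759) = -31512/46277 + 759*(-1/46759) = -31512/46277 - 33/2033 = -65591037/94081141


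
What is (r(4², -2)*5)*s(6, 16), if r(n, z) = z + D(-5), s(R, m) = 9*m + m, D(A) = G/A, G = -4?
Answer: -960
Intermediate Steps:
D(A) = -4/A
s(R, m) = 10*m
r(n, z) = ⅘ + z (r(n, z) = z - 4/(-5) = z - 4*(-⅕) = z + ⅘ = ⅘ + z)
(r(4², -2)*5)*s(6, 16) = ((⅘ - 2)*5)*(10*16) = -6/5*5*160 = -6*160 = -960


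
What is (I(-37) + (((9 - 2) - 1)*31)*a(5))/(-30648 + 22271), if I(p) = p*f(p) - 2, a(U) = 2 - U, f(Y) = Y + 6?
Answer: -587/8377 ≈ -0.070073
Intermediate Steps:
f(Y) = 6 + Y
I(p) = -2 + p*(6 + p) (I(p) = p*(6 + p) - 2 = -2 + p*(6 + p))
(I(-37) + (((9 - 2) - 1)*31)*a(5))/(-30648 + 22271) = ((-2 - 37*(6 - 37)) + (((9 - 2) - 1)*31)*(2 - 1*5))/(-30648 + 22271) = ((-2 - 37*(-31)) + ((7 - 1)*31)*(2 - 5))/(-8377) = ((-2 + 1147) + (6*31)*(-3))*(-1/8377) = (1145 + 186*(-3))*(-1/8377) = (1145 - 558)*(-1/8377) = 587*(-1/8377) = -587/8377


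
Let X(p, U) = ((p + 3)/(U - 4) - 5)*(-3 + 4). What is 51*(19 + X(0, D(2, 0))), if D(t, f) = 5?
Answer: 867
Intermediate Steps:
X(p, U) = -5 + (3 + p)/(-4 + U) (X(p, U) = ((3 + p)/(-4 + U) - 5)*1 = (-5 + (3 + p)/(-4 + U))*1 = -5 + (3 + p)/(-4 + U))
51*(19 + X(0, D(2, 0))) = 51*(19 + (23 + 0 - 5*5)/(-4 + 5)) = 51*(19 + (23 + 0 - 25)/1) = 51*(19 + 1*(-2)) = 51*(19 - 2) = 51*17 = 867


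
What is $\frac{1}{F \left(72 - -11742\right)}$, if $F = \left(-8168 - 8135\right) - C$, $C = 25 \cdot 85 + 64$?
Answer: $- \frac{1}{218464488} \approx -4.5774 \cdot 10^{-9}$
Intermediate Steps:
$C = 2189$ ($C = 2125 + 64 = 2189$)
$F = -18492$ ($F = \left(-8168 - 8135\right) - 2189 = -16303 - 2189 = -18492$)
$\frac{1}{F \left(72 - -11742\right)} = \frac{1}{\left(-18492\right) \left(72 - -11742\right)} = - \frac{1}{18492 \left(72 + 11742\right)} = - \frac{1}{18492 \cdot 11814} = \left(- \frac{1}{18492}\right) \frac{1}{11814} = - \frac{1}{218464488}$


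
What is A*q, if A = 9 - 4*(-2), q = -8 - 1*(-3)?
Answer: -85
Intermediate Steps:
q = -5 (q = -8 + 3 = -5)
A = 17 (A = 9 + 8 = 17)
A*q = 17*(-5) = -85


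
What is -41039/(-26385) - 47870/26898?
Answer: -8843496/39427985 ≈ -0.22429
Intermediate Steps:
-41039/(-26385) - 47870/26898 = -41039*(-1/26385) - 47870*1/26898 = 41039/26385 - 23935/13449 = -8843496/39427985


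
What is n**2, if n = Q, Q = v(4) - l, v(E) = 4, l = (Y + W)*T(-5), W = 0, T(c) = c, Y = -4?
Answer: 256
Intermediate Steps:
l = 20 (l = (-4 + 0)*(-5) = -4*(-5) = 20)
Q = -16 (Q = 4 - 1*20 = 4 - 20 = -16)
n = -16
n**2 = (-16)**2 = 256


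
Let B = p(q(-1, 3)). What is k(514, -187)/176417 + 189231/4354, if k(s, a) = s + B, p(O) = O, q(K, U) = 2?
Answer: 4769401713/109731374 ≈ 43.464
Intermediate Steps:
B = 2
k(s, a) = 2 + s (k(s, a) = s + 2 = 2 + s)
k(514, -187)/176417 + 189231/4354 = (2 + 514)/176417 + 189231/4354 = 516*(1/176417) + 189231*(1/4354) = 516/176417 + 27033/622 = 4769401713/109731374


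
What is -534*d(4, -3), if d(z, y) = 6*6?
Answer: -19224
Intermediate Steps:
d(z, y) = 36
-534*d(4, -3) = -534*36 = -19224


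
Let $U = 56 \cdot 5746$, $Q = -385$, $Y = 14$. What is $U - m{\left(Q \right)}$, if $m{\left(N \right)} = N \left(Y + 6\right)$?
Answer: $329476$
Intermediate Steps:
$U = 321776$
$m{\left(N \right)} = 20 N$ ($m{\left(N \right)} = N \left(14 + 6\right) = N 20 = 20 N$)
$U - m{\left(Q \right)} = 321776 - 20 \left(-385\right) = 321776 - -7700 = 321776 + 7700 = 329476$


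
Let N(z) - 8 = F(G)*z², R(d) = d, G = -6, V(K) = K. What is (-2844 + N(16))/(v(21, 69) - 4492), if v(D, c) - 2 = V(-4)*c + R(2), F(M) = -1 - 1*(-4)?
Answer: 517/1191 ≈ 0.43409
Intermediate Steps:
F(M) = 3 (F(M) = -1 + 4 = 3)
N(z) = 8 + 3*z²
v(D, c) = 4 - 4*c (v(D, c) = 2 + (-4*c + 2) = 2 + (2 - 4*c) = 4 - 4*c)
(-2844 + N(16))/(v(21, 69) - 4492) = (-2844 + (8 + 3*16²))/((4 - 4*69) - 4492) = (-2844 + (8 + 3*256))/((4 - 276) - 4492) = (-2844 + (8 + 768))/(-272 - 4492) = (-2844 + 776)/(-4764) = -2068*(-1/4764) = 517/1191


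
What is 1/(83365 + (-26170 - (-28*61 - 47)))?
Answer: 1/58950 ≈ 1.6964e-5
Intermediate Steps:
1/(83365 + (-26170 - (-28*61 - 47))) = 1/(83365 + (-26170 - (-1708 - 47))) = 1/(83365 + (-26170 - 1*(-1755))) = 1/(83365 + (-26170 + 1755)) = 1/(83365 - 24415) = 1/58950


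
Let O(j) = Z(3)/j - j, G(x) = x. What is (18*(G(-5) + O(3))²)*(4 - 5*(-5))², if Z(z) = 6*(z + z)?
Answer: 242208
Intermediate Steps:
Z(z) = 12*z (Z(z) = 6*(2*z) = 12*z)
O(j) = -j + 36/j (O(j) = (12*3)/j - j = 36/j - j = -j + 36/j)
(18*(G(-5) + O(3))²)*(4 - 5*(-5))² = (18*(-5 + (-1*3 + 36/3))²)*(4 - 5*(-5))² = (18*(-5 + (-3 + 36*(⅓)))²)*(4 + 25)² = (18*(-5 + (-3 + 12))²)*29² = (18*(-5 + 9)²)*841 = (18*4²)*841 = (18*16)*841 = 288*841 = 242208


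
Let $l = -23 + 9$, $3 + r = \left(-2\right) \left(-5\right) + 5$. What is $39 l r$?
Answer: $-6552$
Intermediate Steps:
$r = 12$ ($r = -3 + \left(\left(-2\right) \left(-5\right) + 5\right) = -3 + \left(10 + 5\right) = -3 + 15 = 12$)
$l = -14$
$39 l r = 39 \left(-14\right) 12 = \left(-546\right) 12 = -6552$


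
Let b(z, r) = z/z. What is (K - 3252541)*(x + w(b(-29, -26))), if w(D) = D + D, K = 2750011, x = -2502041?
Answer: 1257349658670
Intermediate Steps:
b(z, r) = 1
w(D) = 2*D
(K - 3252541)*(x + w(b(-29, -26))) = (2750011 - 3252541)*(-2502041 + 2*1) = -502530*(-2502041 + 2) = -502530*(-2502039) = 1257349658670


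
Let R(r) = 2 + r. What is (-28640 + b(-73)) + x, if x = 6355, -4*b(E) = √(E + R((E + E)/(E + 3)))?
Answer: -22285 - 3*I*√2345/70 ≈ -22285.0 - 2.0754*I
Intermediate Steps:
b(E) = -√(2 + E + 2*E/(3 + E))/4 (b(E) = -√(E + (2 + (E + E)/(E + 3)))/4 = -√(E + (2 + (2*E)/(3 + E)))/4 = -√(E + (2 + 2*E/(3 + E)))/4 = -√(2 + E + 2*E/(3 + E))/4)
(-28640 + b(-73)) + x = (-28640 - √(6 + (-73)² + 7*(-73))*(I*√70/70)/4) + 6355 = (-28640 - √(6 + 5329 - 511)*(I*√70/70)/4) + 6355 = (-28640 - 6*I*√2345/35/4) + 6355 = (-28640 - 3*I*√2345/70) + 6355 = -22285 - 3*I*√2345/70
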